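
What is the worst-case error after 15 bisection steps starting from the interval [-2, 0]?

Bisection error bound: |error| ≤ (b-a)/2^n
|error| ≤ (0 - (-2))/2^15 = 2/2^15
|error| ≤ 0.0000610352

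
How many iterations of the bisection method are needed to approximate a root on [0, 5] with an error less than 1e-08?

We need (b-a)/2^n ≤ 1e-08
(5 - 0)/2^n ≤ 1e-08
5/2^n ≤ 1e-08
2^n ≥ 500000000
n ≥ log₂(500000000) = 28.90
n ≥ 29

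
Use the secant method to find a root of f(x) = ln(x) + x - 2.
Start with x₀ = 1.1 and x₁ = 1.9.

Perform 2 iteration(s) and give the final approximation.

f(x) = ln(x) + x - 2
x₀ = 1.1, x₁ = 1.9

Secant formula: x_{n+1} = x_n - f(x_n)(x_n - x_{n-1})/(f(x_n) - f(x_{n-1}))

Iteration 1:
  f(1.100000) = -0.804690
  f(1.900000) = 0.541854
  x_2 = 1.900000 - 0.541854×(1.900000 - 1.100000)/(0.541854 - (-0.804690))
       = 1.578077
Iteration 2:
  f(1.900000) = 0.541854
  f(1.578077) = 0.034284
  x_3 = 1.578077 - 0.034284×(1.578077 - 1.900000)/(0.034284 - 0.541854)
       = 1.556333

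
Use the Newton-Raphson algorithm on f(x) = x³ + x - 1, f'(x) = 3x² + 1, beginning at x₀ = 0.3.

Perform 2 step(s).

f(x) = x³ + x - 1
f'(x) = 3x² + 1
x₀ = 0.3

Newton-Raphson formula: x_{n+1} = x_n - f(x_n)/f'(x_n)

Iteration 1:
  f(0.300000) = -0.673000
  f'(0.300000) = 1.270000
  x_1 = 0.300000 - (-0.673000)/1.270000 = 0.829921
Iteration 2:
  f(0.829921) = 0.401546
  f'(0.829921) = 3.066308
  x_2 = 0.829921 - 0.401546/3.066308 = 0.698967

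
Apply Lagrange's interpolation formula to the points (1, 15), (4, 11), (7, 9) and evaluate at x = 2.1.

Lagrange interpolation formula:
P(x) = Σ yᵢ × Lᵢ(x)
where Lᵢ(x) = Π_{j≠i} (x - xⱼ)/(xᵢ - xⱼ)

L_0(2.1) = (2.1 - 4)/(1 - 4) × (2.1 - 7)/(1 - 7) = 0.517222
L_1(2.1) = (2.1 - 1)/(4 - 1) × (2.1 - 7)/(4 - 7) = 0.598889
L_2(2.1) = (2.1 - 1)/(7 - 1) × (2.1 - 4)/(7 - 4) = -0.116111

P(2.1) = 15×L_0(2.1) + 11×L_1(2.1) + 9×L_2(2.1)
P(2.1) = 13.301111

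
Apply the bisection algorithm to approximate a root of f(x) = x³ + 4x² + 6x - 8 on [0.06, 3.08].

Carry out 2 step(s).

f(x) = x³ + 4x² + 6x - 8
Initial interval: [0.06, 3.08]

Iteration 1:
  c_1 = (0.060000 + 3.080000)/2 = 1.570000
  f(c_1) = f(1.570000) = 15.149493
  f(a) × f(c) < 0, new interval: [0.060000, 1.570000]
Iteration 2:
  c_2 = (0.060000 + 1.570000)/2 = 0.815000
  f(c_2) = f(0.815000) = 0.088243
  f(a) × f(c) < 0, new interval: [0.060000, 0.815000]

After 2 iteration(s), the approximation is c_2 = 0.815000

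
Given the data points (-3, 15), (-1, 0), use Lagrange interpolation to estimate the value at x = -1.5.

Lagrange interpolation formula:
P(x) = Σ yᵢ × Lᵢ(x)
where Lᵢ(x) = Π_{j≠i} (x - xⱼ)/(xᵢ - xⱼ)

L_0(-1.5) = (-1.5 - (-1))/(-3 - (-1)) = 0.250000
L_1(-1.5) = (-1.5 - (-3))/(-1 - (-3)) = 0.750000

P(-1.5) = 15×L_0(-1.5) + 0×L_1(-1.5)
P(-1.5) = 3.750000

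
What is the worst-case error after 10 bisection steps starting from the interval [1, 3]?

Bisection error bound: |error| ≤ (b-a)/2^n
|error| ≤ (3 - 1)/2^10 = 2/2^10
|error| ≤ 0.0019531250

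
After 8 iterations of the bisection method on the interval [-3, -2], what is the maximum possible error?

Bisection error bound: |error| ≤ (b-a)/2^n
|error| ≤ (-2 - (-3))/2^8 = 1/2^8
|error| ≤ 0.0039062500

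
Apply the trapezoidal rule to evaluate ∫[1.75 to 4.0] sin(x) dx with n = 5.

f(x) = sin(x)
a = 1.75, b = 4.0, n = 5
h = (b - a)/n = 0.450000

Trapezoidal rule: (h/2)[f(x₀) + 2f(x₁) + 2f(x₂) + ... + f(xₙ)]

x_0 = 1.7500, f(x_0) = 0.983986, coefficient = 1
x_1 = 2.2000, f(x_1) = 0.808496, coefficient = 2
x_2 = 2.6500, f(x_2) = 0.472031, coefficient = 2
x_3 = 3.1000, f(x_3) = 0.041581, coefficient = 2
x_4 = 3.5500, f(x_4) = -0.397148, coefficient = 2
x_5 = 4.0000, f(x_5) = -0.756802, coefficient = 1

I ≈ (0.450000/2) × 2.077102 = 0.467348
Exact value: 0.475398
Error: 0.008050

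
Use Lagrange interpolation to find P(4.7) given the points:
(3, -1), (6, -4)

Lagrange interpolation formula:
P(x) = Σ yᵢ × Lᵢ(x)
where Lᵢ(x) = Π_{j≠i} (x - xⱼ)/(xᵢ - xⱼ)

L_0(4.7) = (4.7 - 6)/(3 - 6) = 0.433333
L_1(4.7) = (4.7 - 3)/(6 - 3) = 0.566667

P(4.7) = (-1)×L_0(4.7) + (-4)×L_1(4.7)
P(4.7) = -2.700000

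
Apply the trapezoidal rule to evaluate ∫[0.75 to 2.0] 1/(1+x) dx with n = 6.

f(x) = 1/(1+x)
a = 0.75, b = 2.0, n = 6
h = (b - a)/n = 0.208333

Trapezoidal rule: (h/2)[f(x₀) + 2f(x₁) + 2f(x₂) + ... + f(xₙ)]

x_0 = 0.7500, f(x_0) = 0.571429, coefficient = 1
x_1 = 0.9583, f(x_1) = 0.510638, coefficient = 2
x_2 = 1.1667, f(x_2) = 0.461538, coefficient = 2
x_3 = 1.3750, f(x_3) = 0.421053, coefficient = 2
x_4 = 1.5833, f(x_4) = 0.387097, coefficient = 2
x_5 = 1.7917, f(x_5) = 0.358209, coefficient = 2
x_6 = 2.0000, f(x_6) = 0.333333, coefficient = 1

I ≈ (0.208333/2) × 5.181832 = 0.539774
Exact value: 0.538997
Error: 0.000778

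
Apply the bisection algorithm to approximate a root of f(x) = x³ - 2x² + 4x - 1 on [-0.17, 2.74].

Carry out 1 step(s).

f(x) = x³ - 2x² + 4x - 1
Initial interval: [-0.17, 2.74]

Iteration 1:
  c_1 = (-0.170000 + 2.740000)/2 = 1.285000
  f(c_1) = f(1.285000) = 2.959374
  f(a) × f(c) < 0, new interval: [-0.170000, 1.285000]

After 1 iteration(s), the approximation is c_1 = 1.285000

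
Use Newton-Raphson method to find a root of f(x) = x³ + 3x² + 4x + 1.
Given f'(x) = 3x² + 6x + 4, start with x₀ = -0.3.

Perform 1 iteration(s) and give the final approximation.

f(x) = x³ + 3x² + 4x + 1
f'(x) = 3x² + 6x + 4
x₀ = -0.3

Newton-Raphson formula: x_{n+1} = x_n - f(x_n)/f'(x_n)

Iteration 1:
  f(-0.300000) = 0.043000
  f'(-0.300000) = 2.470000
  x_1 = -0.300000 - 0.043000/2.470000 = -0.317409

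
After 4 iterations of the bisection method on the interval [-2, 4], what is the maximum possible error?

Bisection error bound: |error| ≤ (b-a)/2^n
|error| ≤ (4 - (-2))/2^4 = 6/2^4
|error| ≤ 0.3750000000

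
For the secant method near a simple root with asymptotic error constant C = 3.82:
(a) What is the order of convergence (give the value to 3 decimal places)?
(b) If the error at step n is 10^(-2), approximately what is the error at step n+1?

(a) Secant method has superlinear convergence with order φ = (1+√5)/2 ≈ 1.618.
    This means |e_{n+1}| ≈ C|e_n|^1.618.

(b) With |e_n| = 10^(-2) and C = 3.82:
    |e_{n+1}| ≈ 3.82 × (10^(-2))^1.618 = 3.82 × 10^(-3.24)

(a) ≈ 1.618 (golden ratio); (b) |e_{n+1}| ≈ 2.218e-03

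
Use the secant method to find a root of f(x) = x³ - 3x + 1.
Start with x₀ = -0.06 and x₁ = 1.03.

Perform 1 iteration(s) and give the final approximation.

f(x) = x³ - 3x + 1
x₀ = -0.06, x₁ = 1.03

Secant formula: x_{n+1} = x_n - f(x_n)(x_n - x_{n-1})/(f(x_n) - f(x_{n-1}))

Iteration 1:
  f(-0.060000) = 1.179784
  f(1.030000) = -0.997273
  x_2 = 1.030000 - (-0.997273)×(1.030000 - (-0.060000))/(-0.997273 - 1.179784)
       = 0.530689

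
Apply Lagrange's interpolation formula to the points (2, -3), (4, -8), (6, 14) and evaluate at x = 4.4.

Lagrange interpolation formula:
P(x) = Σ yᵢ × Lᵢ(x)
where Lᵢ(x) = Π_{j≠i} (x - xⱼ)/(xᵢ - xⱼ)

L_0(4.4) = (4.4 - 4)/(2 - 4) × (4.4 - 6)/(2 - 6) = -0.080000
L_1(4.4) = (4.4 - 2)/(4 - 2) × (4.4 - 6)/(4 - 6) = 0.960000
L_2(4.4) = (4.4 - 2)/(6 - 2) × (4.4 - 4)/(6 - 4) = 0.120000

P(4.4) = (-3)×L_0(4.4) + (-8)×L_1(4.4) + 14×L_2(4.4)
P(4.4) = -5.760000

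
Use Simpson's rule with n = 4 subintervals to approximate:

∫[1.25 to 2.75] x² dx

f(x) = x²
a = 1.25, b = 2.75, n = 4
h = (b - a)/n = 0.375000

Simpson's rule: (h/3)[f(x₀) + 4f(x₁) + 2f(x₂) + ... + f(xₙ)]

x_0 = 1.2500, f(x_0) = 1.562500, coefficient = 1
x_1 = 1.6250, f(x_1) = 2.640625, coefficient = 4
x_2 = 2.0000, f(x_2) = 4.000000, coefficient = 2
x_3 = 2.3750, f(x_3) = 5.640625, coefficient = 4
x_4 = 2.7500, f(x_4) = 7.562500, coefficient = 1

I ≈ (0.375000/3) × 50.250000 = 6.281250
Exact value: 6.281250
Error: 0.000000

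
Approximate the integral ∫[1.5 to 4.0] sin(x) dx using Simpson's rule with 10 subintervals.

f(x) = sin(x)
a = 1.5, b = 4.0, n = 10
h = (b - a)/n = 0.250000

Simpson's rule: (h/3)[f(x₀) + 4f(x₁) + 2f(x₂) + ... + f(xₙ)]

x_0 = 1.5000, f(x_0) = 0.997495, coefficient = 1
x_1 = 1.7500, f(x_1) = 0.983986, coefficient = 4
x_2 = 2.0000, f(x_2) = 0.909297, coefficient = 2
x_3 = 2.2500, f(x_3) = 0.778073, coefficient = 4
x_4 = 2.5000, f(x_4) = 0.598472, coefficient = 2
x_5 = 2.7500, f(x_5) = 0.381661, coefficient = 4
x_6 = 3.0000, f(x_6) = 0.141120, coefficient = 2
x_7 = 3.2500, f(x_7) = -0.108195, coefficient = 4
x_8 = 3.5000, f(x_8) = -0.350783, coefficient = 2
x_9 = 3.7500, f(x_9) = -0.571561, coefficient = 4
x_10 = 4.0000, f(x_10) = -0.756802, coefficient = 1

I ≈ (0.250000/3) × 8.692760 = 0.724397
Exact value: 0.724381
Error: 0.000016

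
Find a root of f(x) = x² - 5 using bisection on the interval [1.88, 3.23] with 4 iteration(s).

f(x) = x² - 5
Initial interval: [1.88, 3.23]

Iteration 1:
  c_1 = (1.880000 + 3.230000)/2 = 2.555000
  f(c_1) = f(2.555000) = 1.528025
  f(a) × f(c) < 0, new interval: [1.880000, 2.555000]
Iteration 2:
  c_2 = (1.880000 + 2.555000)/2 = 2.217500
  f(c_2) = f(2.217500) = -0.082694
  f(a) × f(c) ≥ 0, new interval: [2.217500, 2.555000]
Iteration 3:
  c_3 = (2.217500 + 2.555000)/2 = 2.386250
  f(c_3) = f(2.386250) = 0.694189
  f(a) × f(c) < 0, new interval: [2.217500, 2.386250]
Iteration 4:
  c_4 = (2.217500 + 2.386250)/2 = 2.301875
  f(c_4) = f(2.301875) = 0.298629
  f(a) × f(c) < 0, new interval: [2.217500, 2.301875]

After 4 iteration(s), the approximation is c_4 = 2.301875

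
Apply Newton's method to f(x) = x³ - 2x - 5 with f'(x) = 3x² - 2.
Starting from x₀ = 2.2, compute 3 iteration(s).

f(x) = x³ - 2x - 5
f'(x) = 3x² - 2
x₀ = 2.2

Newton-Raphson formula: x_{n+1} = x_n - f(x_n)/f'(x_n)

Iteration 1:
  f(2.200000) = 1.248000
  f'(2.200000) = 12.520000
  x_1 = 2.200000 - 1.248000/12.520000 = 2.100319
Iteration 2:
  f(2.100319) = 0.064589
  f'(2.100319) = 11.234026
  x_2 = 2.100319 - 0.064589/11.234026 = 2.094570
Iteration 3:
  f(2.094570) = 0.000208
  f'(2.094570) = 11.161672
  x_3 = 2.094570 - 0.000208/11.161672 = 2.094551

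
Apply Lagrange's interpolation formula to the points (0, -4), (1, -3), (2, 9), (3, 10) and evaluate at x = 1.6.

Lagrange interpolation formula:
P(x) = Σ yᵢ × Lᵢ(x)
where Lᵢ(x) = Π_{j≠i} (x - xⱼ)/(xᵢ - xⱼ)

L_0(1.6) = (1.6 - 1)/(0 - 1) × (1.6 - 2)/(0 - 2) × (1.6 - 3)/(0 - 3) = -0.056000
L_1(1.6) = (1.6 - 0)/(1 - 0) × (1.6 - 2)/(1 - 2) × (1.6 - 3)/(1 - 3) = 0.448000
L_2(1.6) = (1.6 - 0)/(2 - 0) × (1.6 - 1)/(2 - 1) × (1.6 - 3)/(2 - 3) = 0.672000
L_3(1.6) = (1.6 - 0)/(3 - 0) × (1.6 - 1)/(3 - 1) × (1.6 - 2)/(3 - 2) = -0.064000

P(1.6) = (-4)×L_0(1.6) + (-3)×L_1(1.6) + 9×L_2(1.6) + 10×L_3(1.6)
P(1.6) = 4.288000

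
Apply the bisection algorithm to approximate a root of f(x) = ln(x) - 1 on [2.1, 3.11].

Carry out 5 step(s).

f(x) = ln(x) - 1
Initial interval: [2.1, 3.11]

Iteration 1:
  c_1 = (2.100000 + 3.110000)/2 = 2.605000
  f(c_1) = f(2.605000) = -0.042567
  f(a) × f(c) ≥ 0, new interval: [2.605000, 3.110000]
Iteration 2:
  c_2 = (2.605000 + 3.110000)/2 = 2.857500
  f(c_2) = f(2.857500) = 0.049947
  f(a) × f(c) < 0, new interval: [2.605000, 2.857500]
Iteration 3:
  c_3 = (2.605000 + 2.857500)/2 = 2.731250
  f(c_3) = f(2.731250) = 0.004759
  f(a) × f(c) < 0, new interval: [2.605000, 2.731250]
Iteration 4:
  c_4 = (2.605000 + 2.731250)/2 = 2.668125
  f(c_4) = f(2.668125) = -0.018624
  f(a) × f(c) ≥ 0, new interval: [2.668125, 2.731250]
Iteration 5:
  c_5 = (2.668125 + 2.731250)/2 = 2.699688
  f(c_5) = f(2.699688) = -0.006864
  f(a) × f(c) ≥ 0, new interval: [2.699688, 2.731250]

After 5 iteration(s), the approximation is c_5 = 2.699688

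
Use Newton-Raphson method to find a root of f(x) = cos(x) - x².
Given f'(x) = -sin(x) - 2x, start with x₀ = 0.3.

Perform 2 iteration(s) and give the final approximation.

f(x) = cos(x) - x²
f'(x) = -sin(x) - 2x
x₀ = 0.3

Newton-Raphson formula: x_{n+1} = x_n - f(x_n)/f'(x_n)

Iteration 1:
  f(0.300000) = 0.865336
  f'(0.300000) = -0.895520
  x_1 = 0.300000 - 0.865336/(-0.895520) = 1.266295
Iteration 2:
  f(1.266295) = -1.303685
  f'(1.266295) = -3.486586
  x_2 = 1.266295 - (-1.303685)/(-3.486586) = 0.892380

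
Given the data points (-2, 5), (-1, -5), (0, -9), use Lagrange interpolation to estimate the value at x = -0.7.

Lagrange interpolation formula:
P(x) = Σ yᵢ × Lᵢ(x)
where Lᵢ(x) = Π_{j≠i} (x - xⱼ)/(xᵢ - xⱼ)

L_0(-0.7) = (-0.7 - (-1))/(-2 - (-1)) × (-0.7 - 0)/(-2 - 0) = -0.105000
L_1(-0.7) = (-0.7 - (-2))/(-1 - (-2)) × (-0.7 - 0)/(-1 - 0) = 0.910000
L_2(-0.7) = (-0.7 - (-2))/(0 - (-2)) × (-0.7 - (-1))/(0 - (-1)) = 0.195000

P(-0.7) = 5×L_0(-0.7) + (-5)×L_1(-0.7) + (-9)×L_2(-0.7)
P(-0.7) = -6.830000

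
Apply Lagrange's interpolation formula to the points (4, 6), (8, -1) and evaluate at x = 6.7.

Lagrange interpolation formula:
P(x) = Σ yᵢ × Lᵢ(x)
where Lᵢ(x) = Π_{j≠i} (x - xⱼ)/(xᵢ - xⱼ)

L_0(6.7) = (6.7 - 8)/(4 - 8) = 0.325000
L_1(6.7) = (6.7 - 4)/(8 - 4) = 0.675000

P(6.7) = 6×L_0(6.7) + (-1)×L_1(6.7)
P(6.7) = 1.275000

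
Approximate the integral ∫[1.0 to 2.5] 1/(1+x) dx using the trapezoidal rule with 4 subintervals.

f(x) = 1/(1+x)
a = 1.0, b = 2.5, n = 4
h = (b - a)/n = 0.375000

Trapezoidal rule: (h/2)[f(x₀) + 2f(x₁) + 2f(x₂) + ... + f(xₙ)]

x_0 = 1.0000, f(x_0) = 0.500000, coefficient = 1
x_1 = 1.3750, f(x_1) = 0.421053, coefficient = 2
x_2 = 1.7500, f(x_2) = 0.363636, coefficient = 2
x_3 = 2.1250, f(x_3) = 0.320000, coefficient = 2
x_4 = 2.5000, f(x_4) = 0.285714, coefficient = 1

I ≈ (0.375000/2) × 2.995092 = 0.561580
Exact value: 0.559616
Error: 0.001964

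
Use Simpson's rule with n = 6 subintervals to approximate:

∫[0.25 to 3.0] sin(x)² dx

f(x) = sin(x)²
a = 0.25, b = 3.0, n = 6
h = (b - a)/n = 0.458333

Simpson's rule: (h/3)[f(x₀) + 4f(x₁) + 2f(x₂) + ... + f(xₙ)]

x_0 = 0.2500, f(x_0) = 0.061209, coefficient = 1
x_1 = 0.7083, f(x_1) = 0.423240, coefficient = 4
x_2 = 1.1667, f(x_2) = 0.845379, coefficient = 2
x_3 = 1.6250, f(x_3) = 0.997065, coefficient = 4
x_4 = 2.0833, f(x_4) = 0.759518, coefficient = 2
x_5 = 2.5417, f(x_5) = 0.318752, coefficient = 4
x_6 = 3.0000, f(x_6) = 0.019915, coefficient = 1

I ≈ (0.458333/3) × 10.247145 = 1.565536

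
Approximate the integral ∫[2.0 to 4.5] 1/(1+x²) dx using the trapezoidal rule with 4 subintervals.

f(x) = 1/(1+x²)
a = 2.0, b = 4.5, n = 4
h = (b - a)/n = 0.625000

Trapezoidal rule: (h/2)[f(x₀) + 2f(x₁) + 2f(x₂) + ... + f(xₙ)]

x_0 = 2.0000, f(x_0) = 0.200000, coefficient = 1
x_1 = 2.6250, f(x_1) = 0.126733, coefficient = 2
x_2 = 3.2500, f(x_2) = 0.086486, coefficient = 2
x_3 = 3.8750, f(x_3) = 0.062439, coefficient = 2
x_4 = 4.5000, f(x_4) = 0.047059, coefficient = 1

I ≈ (0.625000/2) × 0.798375 = 0.249492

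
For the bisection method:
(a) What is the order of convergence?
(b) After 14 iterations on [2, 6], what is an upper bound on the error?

(a) Bisection has linear (order 1) convergence; the error is halved each step.

(b) Error bound = (b-a)/2^n = (6 - 2)/2^{14}
    = 4/2^{14}

(a) 1 (linear); (b) error ≤ 2.44e-04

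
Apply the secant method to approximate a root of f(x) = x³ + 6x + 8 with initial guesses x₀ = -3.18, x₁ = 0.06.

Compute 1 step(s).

f(x) = x³ + 6x + 8
x₀ = -3.18, x₁ = 0.06

Secant formula: x_{n+1} = x_n - f(x_n)(x_n - x_{n-1})/(f(x_n) - f(x_{n-1}))

Iteration 1:
  f(-3.180000) = -43.237432
  f(0.060000) = 8.360216
  x_2 = 0.060000 - 8.360216×(0.060000 - (-3.180000))/(8.360216 - (-43.237432))
       = -0.464968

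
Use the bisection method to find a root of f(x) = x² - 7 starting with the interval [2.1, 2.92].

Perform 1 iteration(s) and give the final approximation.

f(x) = x² - 7
Initial interval: [2.1, 2.92]

Iteration 1:
  c_1 = (2.100000 + 2.920000)/2 = 2.510000
  f(c_1) = f(2.510000) = -0.699900
  f(a) × f(c) ≥ 0, new interval: [2.510000, 2.920000]

After 1 iteration(s), the approximation is c_1 = 2.510000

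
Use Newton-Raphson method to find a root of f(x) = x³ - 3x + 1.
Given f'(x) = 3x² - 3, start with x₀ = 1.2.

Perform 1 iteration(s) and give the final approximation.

f(x) = x³ - 3x + 1
f'(x) = 3x² - 3
x₀ = 1.2

Newton-Raphson formula: x_{n+1} = x_n - f(x_n)/f'(x_n)

Iteration 1:
  f(1.200000) = -0.872000
  f'(1.200000) = 1.320000
  x_1 = 1.200000 - (-0.872000)/1.320000 = 1.860606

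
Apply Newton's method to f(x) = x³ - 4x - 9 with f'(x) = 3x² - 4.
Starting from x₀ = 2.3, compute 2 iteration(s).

f(x) = x³ - 4x - 9
f'(x) = 3x² - 4
x₀ = 2.3

Newton-Raphson formula: x_{n+1} = x_n - f(x_n)/f'(x_n)

Iteration 1:
  f(2.300000) = -6.033000
  f'(2.300000) = 11.870000
  x_1 = 2.300000 - (-6.033000)/11.870000 = 2.808256
Iteration 2:
  f(2.808256) = 1.913732
  f'(2.808256) = 19.658907
  x_2 = 2.808256 - 1.913732/19.658907 = 2.710909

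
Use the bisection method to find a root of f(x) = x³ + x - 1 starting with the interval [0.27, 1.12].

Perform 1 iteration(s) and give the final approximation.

f(x) = x³ + x - 1
Initial interval: [0.27, 1.12]

Iteration 1:
  c_1 = (0.270000 + 1.120000)/2 = 0.695000
  f(c_1) = f(0.695000) = 0.030702
  f(a) × f(c) < 0, new interval: [0.270000, 0.695000]

After 1 iteration(s), the approximation is c_1 = 0.695000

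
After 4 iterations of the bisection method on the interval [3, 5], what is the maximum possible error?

Bisection error bound: |error| ≤ (b-a)/2^n
|error| ≤ (5 - 3)/2^4 = 2/2^4
|error| ≤ 0.1250000000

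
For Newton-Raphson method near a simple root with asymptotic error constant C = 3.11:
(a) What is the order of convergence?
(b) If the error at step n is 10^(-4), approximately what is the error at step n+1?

(a) Newton-Raphson has quadratic (order 2) convergence near simple roots.
    This means |e_{n+1}| ≈ C|e_n|².

(b) With |e_n| = 10^(-4) and C = 3.11:
    |e_{n+1}| ≈ 3.11 × (10^(-4))² = 3.11 × 10^(-8)

(a) 2 (quadratic); (b) |e_{n+1}| ≈ 3.110e-08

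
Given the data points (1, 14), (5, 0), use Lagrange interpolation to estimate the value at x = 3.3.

Lagrange interpolation formula:
P(x) = Σ yᵢ × Lᵢ(x)
where Lᵢ(x) = Π_{j≠i} (x - xⱼ)/(xᵢ - xⱼ)

L_0(3.3) = (3.3 - 5)/(1 - 5) = 0.425000
L_1(3.3) = (3.3 - 1)/(5 - 1) = 0.575000

P(3.3) = 14×L_0(3.3) + 0×L_1(3.3)
P(3.3) = 5.950000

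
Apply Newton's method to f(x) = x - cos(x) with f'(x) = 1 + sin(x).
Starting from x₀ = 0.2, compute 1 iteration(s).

f(x) = x - cos(x)
f'(x) = 1 + sin(x)
x₀ = 0.2

Newton-Raphson formula: x_{n+1} = x_n - f(x_n)/f'(x_n)

Iteration 1:
  f(0.200000) = -0.780067
  f'(0.200000) = 1.198669
  x_1 = 0.200000 - (-0.780067)/1.198669 = 0.850777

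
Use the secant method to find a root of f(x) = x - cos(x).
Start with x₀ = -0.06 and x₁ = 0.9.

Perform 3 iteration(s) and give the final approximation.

f(x) = x - cos(x)
x₀ = -0.06, x₁ = 0.9

Secant formula: x_{n+1} = x_n - f(x_n)(x_n - x_{n-1})/(f(x_n) - f(x_{n-1}))

Iteration 1:
  f(-0.060000) = -1.058201
  f(0.900000) = 0.278390
  x_2 = 0.900000 - 0.278390×(0.900000 - (-0.060000))/(0.278390 - (-1.058201))
       = 0.700048
Iteration 2:
  f(0.900000) = 0.278390
  f(0.700048) = -0.064764
  x_3 = 0.700048 - (-0.064764)×(0.700048 - 0.900000)/(-0.064764 - 0.278390)
       = 0.737785
Iteration 3:
  f(0.700048) = -0.064764
  f(0.737785) = -0.002175
  x_4 = 0.737785 - (-0.002175)×(0.737785 - 0.700048)/(-0.002175 - (-0.064764))
       = 0.739097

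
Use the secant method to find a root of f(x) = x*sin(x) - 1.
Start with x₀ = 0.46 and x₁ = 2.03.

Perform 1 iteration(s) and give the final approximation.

f(x) = x*sin(x) - 1
x₀ = 0.46, x₁ = 2.03

Secant formula: x_{n+1} = x_n - f(x_n)(x_n - x_{n-1})/(f(x_n) - f(x_{n-1}))

Iteration 1:
  f(0.460000) = -0.795784
  f(2.030000) = 0.819704
  x_2 = 2.030000 - 0.819704×(2.030000 - 0.460000)/(0.819704 - (-0.795784))
       = 1.233377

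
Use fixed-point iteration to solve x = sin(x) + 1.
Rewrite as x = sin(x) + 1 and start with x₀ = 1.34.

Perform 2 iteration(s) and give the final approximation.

Equation: x = sin(x) + 1
Fixed-point form: x = sin(x) + 1
x₀ = 1.34

x_1 = g(1.340000) = 1.973485
x_2 = g(1.973485) = 1.920011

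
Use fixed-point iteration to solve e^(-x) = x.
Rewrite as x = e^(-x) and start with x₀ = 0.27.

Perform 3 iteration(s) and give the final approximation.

Equation: e^(-x) = x
Fixed-point form: x = e^(-x)
x₀ = 0.27

x_1 = g(0.270000) = 0.763379
x_2 = g(0.763379) = 0.466089
x_3 = g(0.466089) = 0.627452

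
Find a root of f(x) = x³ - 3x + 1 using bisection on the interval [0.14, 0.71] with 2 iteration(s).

f(x) = x³ - 3x + 1
Initial interval: [0.14, 0.71]

Iteration 1:
  c_1 = (0.140000 + 0.710000)/2 = 0.425000
  f(c_1) = f(0.425000) = -0.198234
  f(a) × f(c) < 0, new interval: [0.140000, 0.425000]
Iteration 2:
  c_2 = (0.140000 + 0.425000)/2 = 0.282500
  f(c_2) = f(0.282500) = 0.175045
  f(a) × f(c) ≥ 0, new interval: [0.282500, 0.425000]

After 2 iteration(s), the approximation is c_2 = 0.282500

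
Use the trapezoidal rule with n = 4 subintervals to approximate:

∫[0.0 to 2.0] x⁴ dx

f(x) = x⁴
a = 0.0, b = 2.0, n = 4
h = (b - a)/n = 0.500000

Trapezoidal rule: (h/2)[f(x₀) + 2f(x₁) + 2f(x₂) + ... + f(xₙ)]

x_0 = 0.0000, f(x_0) = 0.000000, coefficient = 1
x_1 = 0.5000, f(x_1) = 0.062500, coefficient = 2
x_2 = 1.0000, f(x_2) = 1.000000, coefficient = 2
x_3 = 1.5000, f(x_3) = 5.062500, coefficient = 2
x_4 = 2.0000, f(x_4) = 16.000000, coefficient = 1

I ≈ (0.500000/2) × 28.250000 = 7.062500
Exact value: 6.400000
Error: 0.662500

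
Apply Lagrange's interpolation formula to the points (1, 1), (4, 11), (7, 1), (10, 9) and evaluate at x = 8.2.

Lagrange interpolation formula:
P(x) = Σ yᵢ × Lᵢ(x)
where Lᵢ(x) = Π_{j≠i} (x - xⱼ)/(xᵢ - xⱼ)

L_0(8.2) = (8.2 - 4)/(1 - 4) × (8.2 - 7)/(1 - 7) × (8.2 - 10)/(1 - 10) = 0.056000
L_1(8.2) = (8.2 - 1)/(4 - 1) × (8.2 - 7)/(4 - 7) × (8.2 - 10)/(4 - 10) = -0.288000
L_2(8.2) = (8.2 - 1)/(7 - 1) × (8.2 - 4)/(7 - 4) × (8.2 - 10)/(7 - 10) = 1.008000
L_3(8.2) = (8.2 - 1)/(10 - 1) × (8.2 - 4)/(10 - 4) × (8.2 - 7)/(10 - 7) = 0.224000

P(8.2) = 1×L_0(8.2) + 11×L_1(8.2) + 1×L_2(8.2) + 9×L_3(8.2)
P(8.2) = -0.088000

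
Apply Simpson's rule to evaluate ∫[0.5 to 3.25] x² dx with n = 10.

f(x) = x²
a = 0.5, b = 3.25, n = 10
h = (b - a)/n = 0.275000

Simpson's rule: (h/3)[f(x₀) + 4f(x₁) + 2f(x₂) + ... + f(xₙ)]

x_0 = 0.5000, f(x_0) = 0.250000, coefficient = 1
x_1 = 0.7750, f(x_1) = 0.600625, coefficient = 4
x_2 = 1.0500, f(x_2) = 1.102500, coefficient = 2
x_3 = 1.3250, f(x_3) = 1.755625, coefficient = 4
x_4 = 1.6000, f(x_4) = 2.560000, coefficient = 2
x_5 = 1.8750, f(x_5) = 3.515625, coefficient = 4
x_6 = 2.1500, f(x_6) = 4.622500, coefficient = 2
x_7 = 2.4250, f(x_7) = 5.880625, coefficient = 4
x_8 = 2.7000, f(x_8) = 7.290000, coefficient = 2
x_9 = 2.9750, f(x_9) = 8.850625, coefficient = 4
x_10 = 3.2500, f(x_10) = 10.562500, coefficient = 1

I ≈ (0.275000/3) × 124.375000 = 11.401042
Exact value: 11.401042
Error: 0.000000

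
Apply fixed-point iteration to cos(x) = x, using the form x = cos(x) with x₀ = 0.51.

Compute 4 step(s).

Equation: cos(x) = x
Fixed-point form: x = cos(x)
x₀ = 0.51

x_1 = g(0.510000) = 0.872745
x_2 = g(0.872745) = 0.642726
x_3 = g(0.642726) = 0.800465
x_4 = g(0.800465) = 0.696373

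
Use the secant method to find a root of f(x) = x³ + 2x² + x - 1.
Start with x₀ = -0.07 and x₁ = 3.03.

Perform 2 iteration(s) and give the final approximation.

f(x) = x³ + 2x² + x - 1
x₀ = -0.07, x₁ = 3.03

Secant formula: x_{n+1} = x_n - f(x_n)(x_n - x_{n-1})/(f(x_n) - f(x_{n-1}))

Iteration 1:
  f(-0.070000) = -1.060543
  f(3.030000) = 48.209927
  x_2 = 3.030000 - 48.209927×(3.030000 - (-0.070000))/(48.209927 - (-1.060543))
       = -0.003273
Iteration 2:
  f(3.030000) = 48.209927
  f(-0.003273) = -1.003251
  x_3 = -0.003273 - (-1.003251)×(-0.003273 - 3.030000)/(-1.003251 - 48.209927)
       = 0.058563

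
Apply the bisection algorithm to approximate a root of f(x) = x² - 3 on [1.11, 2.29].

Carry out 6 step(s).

f(x) = x² - 3
Initial interval: [1.11, 2.29]

Iteration 1:
  c_1 = (1.110000 + 2.290000)/2 = 1.700000
  f(c_1) = f(1.700000) = -0.110000
  f(a) × f(c) ≥ 0, new interval: [1.700000, 2.290000]
Iteration 2:
  c_2 = (1.700000 + 2.290000)/2 = 1.995000
  f(c_2) = f(1.995000) = 0.980025
  f(a) × f(c) < 0, new interval: [1.700000, 1.995000]
Iteration 3:
  c_3 = (1.700000 + 1.995000)/2 = 1.847500
  f(c_3) = f(1.847500) = 0.413256
  f(a) × f(c) < 0, new interval: [1.700000, 1.847500]
Iteration 4:
  c_4 = (1.700000 + 1.847500)/2 = 1.773750
  f(c_4) = f(1.773750) = 0.146189
  f(a) × f(c) < 0, new interval: [1.700000, 1.773750]
Iteration 5:
  c_5 = (1.700000 + 1.773750)/2 = 1.736875
  f(c_5) = f(1.736875) = 0.016735
  f(a) × f(c) < 0, new interval: [1.700000, 1.736875]
Iteration 6:
  c_6 = (1.700000 + 1.736875)/2 = 1.718438
  f(c_6) = f(1.718438) = -0.046973
  f(a) × f(c) ≥ 0, new interval: [1.718438, 1.736875]

After 6 iteration(s), the approximation is c_6 = 1.718438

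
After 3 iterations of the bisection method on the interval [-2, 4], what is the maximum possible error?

Bisection error bound: |error| ≤ (b-a)/2^n
|error| ≤ (4 - (-2))/2^3 = 6/2^3
|error| ≤ 0.7500000000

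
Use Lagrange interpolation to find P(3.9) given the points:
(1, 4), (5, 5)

Lagrange interpolation formula:
P(x) = Σ yᵢ × Lᵢ(x)
where Lᵢ(x) = Π_{j≠i} (x - xⱼ)/(xᵢ - xⱼ)

L_0(3.9) = (3.9 - 5)/(1 - 5) = 0.275000
L_1(3.9) = (3.9 - 1)/(5 - 1) = 0.725000

P(3.9) = 4×L_0(3.9) + 5×L_1(3.9)
P(3.9) = 4.725000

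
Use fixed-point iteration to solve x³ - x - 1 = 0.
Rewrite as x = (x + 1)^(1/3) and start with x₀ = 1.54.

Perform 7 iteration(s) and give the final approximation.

Equation: x³ - x - 1 = 0
Fixed-point form: x = (x + 1)^(1/3)
x₀ = 1.54

x_1 = g(1.540000) = 1.364409
x_2 = g(1.364409) = 1.332215
x_3 = g(1.332215) = 1.326140
x_4 = g(1.326140) = 1.324988
x_5 = g(1.324988) = 1.324769
x_6 = g(1.324769) = 1.324728
x_7 = g(1.324728) = 1.324720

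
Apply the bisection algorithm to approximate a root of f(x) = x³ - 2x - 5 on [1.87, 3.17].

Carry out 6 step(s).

f(x) = x³ - 2x - 5
Initial interval: [1.87, 3.17]

Iteration 1:
  c_1 = (1.870000 + 3.170000)/2 = 2.520000
  f(c_1) = f(2.520000) = 5.963008
  f(a) × f(c) < 0, new interval: [1.870000, 2.520000]
Iteration 2:
  c_2 = (1.870000 + 2.520000)/2 = 2.195000
  f(c_2) = f(2.195000) = 1.185565
  f(a) × f(c) < 0, new interval: [1.870000, 2.195000]
Iteration 3:
  c_3 = (1.870000 + 2.195000)/2 = 2.032500
  f(c_3) = f(2.032500) = -0.668628
  f(a) × f(c) ≥ 0, new interval: [2.032500, 2.195000]
Iteration 4:
  c_4 = (2.032500 + 2.195000)/2 = 2.113750
  f(c_4) = f(2.113750) = 0.216606
  f(a) × f(c) < 0, new interval: [2.032500, 2.113750]
Iteration 5:
  c_5 = (2.032500 + 2.113750)/2 = 2.073125
  f(c_5) = f(2.073125) = -0.236275
  f(a) × f(c) ≥ 0, new interval: [2.073125, 2.113750]
Iteration 6:
  c_6 = (2.073125 + 2.113750)/2 = 2.093438
  f(c_6) = f(2.093438) = -0.012426
  f(a) × f(c) ≥ 0, new interval: [2.093438, 2.113750]

After 6 iteration(s), the approximation is c_6 = 2.093438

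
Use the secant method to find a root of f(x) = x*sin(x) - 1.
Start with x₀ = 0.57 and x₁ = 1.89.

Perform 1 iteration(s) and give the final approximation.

f(x) = x*sin(x) - 1
x₀ = 0.57, x₁ = 1.89

Secant formula: x_{n+1} = x_n - f(x_n)(x_n - x_{n-1})/(f(x_n) - f(x_{n-1}))

Iteration 1:
  f(0.570000) = -0.692410
  f(1.890000) = 0.794528
  x_2 = 1.890000 - 0.794528×(1.890000 - 0.570000)/(0.794528 - (-0.692410))
       = 1.184673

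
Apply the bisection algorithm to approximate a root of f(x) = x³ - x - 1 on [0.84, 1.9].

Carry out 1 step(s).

f(x) = x³ - x - 1
Initial interval: [0.84, 1.9]

Iteration 1:
  c_1 = (0.840000 + 1.900000)/2 = 1.370000
  f(c_1) = f(1.370000) = 0.201353
  f(a) × f(c) < 0, new interval: [0.840000, 1.370000]

After 1 iteration(s), the approximation is c_1 = 1.370000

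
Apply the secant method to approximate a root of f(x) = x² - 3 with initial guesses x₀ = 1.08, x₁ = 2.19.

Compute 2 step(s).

f(x) = x² - 3
x₀ = 1.08, x₁ = 2.19

Secant formula: x_{n+1} = x_n - f(x_n)(x_n - x_{n-1})/(f(x_n) - f(x_{n-1}))

Iteration 1:
  f(1.080000) = -1.833600
  f(2.190000) = 1.796100
  x_2 = 2.190000 - 1.796100×(2.190000 - 1.080000)/(1.796100 - (-1.833600))
       = 1.640734
Iteration 2:
  f(2.190000) = 1.796100
  f(1.640734) = -0.307992
  x_3 = 1.640734 - (-0.307992)×(1.640734 - 2.190000)/(-0.307992 - 1.796100)
       = 1.721134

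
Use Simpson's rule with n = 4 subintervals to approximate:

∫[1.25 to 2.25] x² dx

f(x) = x²
a = 1.25, b = 2.25, n = 4
h = (b - a)/n = 0.250000

Simpson's rule: (h/3)[f(x₀) + 4f(x₁) + 2f(x₂) + ... + f(xₙ)]

x_0 = 1.2500, f(x_0) = 1.562500, coefficient = 1
x_1 = 1.5000, f(x_1) = 2.250000, coefficient = 4
x_2 = 1.7500, f(x_2) = 3.062500, coefficient = 2
x_3 = 2.0000, f(x_3) = 4.000000, coefficient = 4
x_4 = 2.2500, f(x_4) = 5.062500, coefficient = 1

I ≈ (0.250000/3) × 37.750000 = 3.145833
Exact value: 3.145833
Error: 0.000000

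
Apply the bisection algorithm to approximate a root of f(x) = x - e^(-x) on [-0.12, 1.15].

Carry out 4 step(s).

f(x) = x - e^(-x)
Initial interval: [-0.12, 1.15]

Iteration 1:
  c_1 = (-0.120000 + 1.150000)/2 = 0.515000
  f(c_1) = f(0.515000) = -0.082501
  f(a) × f(c) ≥ 0, new interval: [0.515000, 1.150000]
Iteration 2:
  c_2 = (0.515000 + 1.150000)/2 = 0.832500
  f(c_2) = f(0.832500) = 0.397539
  f(a) × f(c) < 0, new interval: [0.515000, 0.832500]
Iteration 3:
  c_3 = (0.515000 + 0.832500)/2 = 0.673750
  f(c_3) = f(0.673750) = 0.163957
  f(a) × f(c) < 0, new interval: [0.515000, 0.673750]
Iteration 4:
  c_4 = (0.515000 + 0.673750)/2 = 0.594375
  f(c_4) = f(0.594375) = 0.042468
  f(a) × f(c) < 0, new interval: [0.515000, 0.594375]

After 4 iteration(s), the approximation is c_4 = 0.594375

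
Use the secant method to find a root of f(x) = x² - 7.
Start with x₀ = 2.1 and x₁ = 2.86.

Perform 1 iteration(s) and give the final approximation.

f(x) = x² - 7
x₀ = 2.1, x₁ = 2.86

Secant formula: x_{n+1} = x_n - f(x_n)(x_n - x_{n-1})/(f(x_n) - f(x_{n-1}))

Iteration 1:
  f(2.100000) = -2.590000
  f(2.860000) = 1.179600
  x_2 = 2.860000 - 1.179600×(2.860000 - 2.100000)/(1.179600 - (-2.590000))
       = 2.622177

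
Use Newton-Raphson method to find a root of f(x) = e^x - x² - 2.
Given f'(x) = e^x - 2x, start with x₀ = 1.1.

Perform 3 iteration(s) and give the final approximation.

f(x) = e^x - x² - 2
f'(x) = e^x - 2x
x₀ = 1.1

Newton-Raphson formula: x_{n+1} = x_n - f(x_n)/f'(x_n)

Iteration 1:
  f(1.100000) = -0.205834
  f'(1.100000) = 0.804166
  x_1 = 1.100000 - (-0.205834)/0.804166 = 1.355960
Iteration 2:
  f(1.355960) = 0.041856
  f'(1.355960) = 1.168564
  x_2 = 1.355960 - 0.041856/1.168564 = 1.320141
Iteration 3:
  f(1.320141) = 0.001177
  f'(1.320141) = 1.103667
  x_3 = 1.320141 - 0.001177/1.103667 = 1.319075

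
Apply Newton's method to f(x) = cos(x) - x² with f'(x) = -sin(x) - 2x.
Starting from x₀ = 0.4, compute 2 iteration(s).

f(x) = cos(x) - x²
f'(x) = -sin(x) - 2x
x₀ = 0.4

Newton-Raphson formula: x_{n+1} = x_n - f(x_n)/f'(x_n)

Iteration 1:
  f(0.400000) = 0.761061
  f'(0.400000) = -1.189418
  x_1 = 0.400000 - 0.761061/(-1.189418) = 1.039860
Iteration 2:
  f(1.039860) = -0.574967
  f'(1.039860) = -2.942053
  x_2 = 1.039860 - (-0.574967)/(-2.942053) = 0.844429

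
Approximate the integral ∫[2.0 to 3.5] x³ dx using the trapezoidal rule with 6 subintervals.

f(x) = x³
a = 2.0, b = 3.5, n = 6
h = (b - a)/n = 0.250000

Trapezoidal rule: (h/2)[f(x₀) + 2f(x₁) + 2f(x₂) + ... + f(xₙ)]

x_0 = 2.0000, f(x_0) = 8.000000, coefficient = 1
x_1 = 2.2500, f(x_1) = 11.390625, coefficient = 2
x_2 = 2.5000, f(x_2) = 15.625000, coefficient = 2
x_3 = 2.7500, f(x_3) = 20.796875, coefficient = 2
x_4 = 3.0000, f(x_4) = 27.000000, coefficient = 2
x_5 = 3.2500, f(x_5) = 34.328125, coefficient = 2
x_6 = 3.5000, f(x_6) = 42.875000, coefficient = 1

I ≈ (0.250000/2) × 269.156250 = 33.644531
Exact value: 33.515625
Error: 0.128906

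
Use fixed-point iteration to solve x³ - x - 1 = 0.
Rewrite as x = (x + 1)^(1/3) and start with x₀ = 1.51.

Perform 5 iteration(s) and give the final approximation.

Equation: x³ - x - 1 = 0
Fixed-point form: x = (x + 1)^(1/3)
x₀ = 1.51

x_1 = g(1.510000) = 1.359016
x_2 = g(1.359016) = 1.331201
x_3 = g(1.331201) = 1.325948
x_4 = g(1.325948) = 1.324952
x_5 = g(1.324952) = 1.324762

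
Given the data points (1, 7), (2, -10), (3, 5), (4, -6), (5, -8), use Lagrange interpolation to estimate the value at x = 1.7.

Lagrange interpolation formula:
P(x) = Σ yᵢ × Lᵢ(x)
where Lᵢ(x) = Π_{j≠i} (x - xⱼ)/(xᵢ - xⱼ)

L_0(1.7) = (1.7 - 2)/(1 - 2) × (1.7 - 3)/(1 - 3) × (1.7 - 4)/(1 - 4) × (1.7 - 5)/(1 - 5) = 0.123338
L_1(1.7) = (1.7 - 1)/(2 - 1) × (1.7 - 3)/(2 - 3) × (1.7 - 4)/(2 - 4) × (1.7 - 5)/(2 - 5) = 1.151150
L_2(1.7) = (1.7 - 1)/(3 - 1) × (1.7 - 2)/(3 - 2) × (1.7 - 4)/(3 - 4) × (1.7 - 5)/(3 - 5) = -0.398475
L_3(1.7) = (1.7 - 1)/(4 - 1) × (1.7 - 2)/(4 - 2) × (1.7 - 3)/(4 - 3) × (1.7 - 5)/(4 - 5) = 0.150150
L_4(1.7) = (1.7 - 1)/(5 - 1) × (1.7 - 2)/(5 - 2) × (1.7 - 3)/(5 - 3) × (1.7 - 4)/(5 - 4) = -0.026163

P(1.7) = 7×L_0(1.7) + (-10)×L_1(1.7) + 5×L_2(1.7) + (-6)×L_3(1.7) + (-8)×L_4(1.7)
P(1.7) = -13.332112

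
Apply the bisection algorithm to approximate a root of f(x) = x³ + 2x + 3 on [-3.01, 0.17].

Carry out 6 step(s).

f(x) = x³ + 2x + 3
Initial interval: [-3.01, 0.17]

Iteration 1:
  c_1 = (-3.010000 + 0.170000)/2 = -1.420000
  f(c_1) = f(-1.420000) = -2.703288
  f(a) × f(c) ≥ 0, new interval: [-1.420000, 0.170000]
Iteration 2:
  c_2 = (-1.420000 + 0.170000)/2 = -0.625000
  f(c_2) = f(-0.625000) = 1.505859
  f(a) × f(c) < 0, new interval: [-1.420000, -0.625000]
Iteration 3:
  c_3 = (-1.420000 + (-0.625000))/2 = -1.022500
  f(c_3) = f(-1.022500) = -0.114030
  f(a) × f(c) ≥ 0, new interval: [-1.022500, -0.625000]
Iteration 4:
  c_4 = (-1.022500 + (-0.625000))/2 = -0.823750
  f(c_4) = f(-0.823750) = 0.793533
  f(a) × f(c) < 0, new interval: [-1.022500, -0.823750]
Iteration 5:
  c_5 = (-1.022500 + (-0.823750))/2 = -0.923125
  f(c_5) = f(-0.923125) = 0.367100
  f(a) × f(c) < 0, new interval: [-1.022500, -0.923125]
Iteration 6:
  c_6 = (-1.022500 + (-0.923125))/2 = -0.972812
  f(c_6) = f(-0.972812) = 0.133740
  f(a) × f(c) < 0, new interval: [-1.022500, -0.972812]

After 6 iteration(s), the approximation is c_6 = -0.972812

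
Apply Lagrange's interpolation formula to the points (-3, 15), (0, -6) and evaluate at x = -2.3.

Lagrange interpolation formula:
P(x) = Σ yᵢ × Lᵢ(x)
where Lᵢ(x) = Π_{j≠i} (x - xⱼ)/(xᵢ - xⱼ)

L_0(-2.3) = (-2.3 - 0)/(-3 - 0) = 0.766667
L_1(-2.3) = (-2.3 - (-3))/(0 - (-3)) = 0.233333

P(-2.3) = 15×L_0(-2.3) + (-6)×L_1(-2.3)
P(-2.3) = 10.100000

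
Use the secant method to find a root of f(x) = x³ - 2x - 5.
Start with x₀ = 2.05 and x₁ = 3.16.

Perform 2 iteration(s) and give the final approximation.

f(x) = x³ - 2x - 5
x₀ = 2.05, x₁ = 3.16

Secant formula: x_{n+1} = x_n - f(x_n)(x_n - x_{n-1})/(f(x_n) - f(x_{n-1}))

Iteration 1:
  f(2.050000) = -0.484875
  f(3.160000) = 20.234496
  x_2 = 3.160000 - 20.234496×(3.160000 - 2.050000)/(20.234496 - (-0.484875))
       = 2.075976
Iteration 2:
  f(3.160000) = 20.234496
  f(2.075976) = -0.205165
  x_3 = 2.075976 - (-0.205165)×(2.075976 - 3.160000)/(-0.205165 - 20.234496)
       = 2.086857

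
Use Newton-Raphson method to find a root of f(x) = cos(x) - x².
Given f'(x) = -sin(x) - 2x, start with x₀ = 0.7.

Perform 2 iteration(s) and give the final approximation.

f(x) = cos(x) - x²
f'(x) = -sin(x) - 2x
x₀ = 0.7

Newton-Raphson formula: x_{n+1} = x_n - f(x_n)/f'(x_n)

Iteration 1:
  f(0.700000) = 0.274842
  f'(0.700000) = -2.044218
  x_1 = 0.700000 - 0.274842/(-2.044218) = 0.834449
Iteration 2:
  f(0.834449) = -0.024718
  f'(0.834449) = -2.409823
  x_2 = 0.834449 - (-0.024718)/(-2.409823) = 0.824191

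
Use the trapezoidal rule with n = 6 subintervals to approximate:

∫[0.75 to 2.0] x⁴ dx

f(x) = x⁴
a = 0.75, b = 2.0, n = 6
h = (b - a)/n = 0.208333

Trapezoidal rule: (h/2)[f(x₀) + 2f(x₁) + 2f(x₂) + ... + f(xₙ)]

x_0 = 0.7500, f(x_0) = 0.316406, coefficient = 1
x_1 = 0.9583, f(x_1) = 0.843464, coefficient = 2
x_2 = 1.1667, f(x_2) = 1.852623, coefficient = 2
x_3 = 1.3750, f(x_3) = 3.574463, coefficient = 2
x_4 = 1.5833, f(x_4) = 6.284770, coefficient = 2
x_5 = 1.7917, f(x_5) = 10.304546, coefficient = 2
x_6 = 2.0000, f(x_6) = 16.000000, coefficient = 1

I ≈ (0.208333/2) × 62.036139 = 6.462098
Exact value: 6.352539
Error: 0.109559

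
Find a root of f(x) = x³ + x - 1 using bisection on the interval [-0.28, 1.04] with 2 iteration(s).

f(x) = x³ + x - 1
Initial interval: [-0.28, 1.04]

Iteration 1:
  c_1 = (-0.280000 + 1.040000)/2 = 0.380000
  f(c_1) = f(0.380000) = -0.565128
  f(a) × f(c) ≥ 0, new interval: [0.380000, 1.040000]
Iteration 2:
  c_2 = (0.380000 + 1.040000)/2 = 0.710000
  f(c_2) = f(0.710000) = 0.067911
  f(a) × f(c) < 0, new interval: [0.380000, 0.710000]

After 2 iteration(s), the approximation is c_2 = 0.710000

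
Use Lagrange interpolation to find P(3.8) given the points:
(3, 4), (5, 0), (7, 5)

Lagrange interpolation formula:
P(x) = Σ yᵢ × Lᵢ(x)
where Lᵢ(x) = Π_{j≠i} (x - xⱼ)/(xᵢ - xⱼ)

L_0(3.8) = (3.8 - 5)/(3 - 5) × (3.8 - 7)/(3 - 7) = 0.480000
L_1(3.8) = (3.8 - 3)/(5 - 3) × (3.8 - 7)/(5 - 7) = 0.640000
L_2(3.8) = (3.8 - 3)/(7 - 3) × (3.8 - 5)/(7 - 5) = -0.120000

P(3.8) = 4×L_0(3.8) + 0×L_1(3.8) + 5×L_2(3.8)
P(3.8) = 1.320000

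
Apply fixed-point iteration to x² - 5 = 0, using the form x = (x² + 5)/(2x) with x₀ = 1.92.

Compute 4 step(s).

Equation: x² - 5 = 0
Fixed-point form: x = (x² + 5)/(2x)
x₀ = 1.92

x_1 = g(1.920000) = 2.262083
x_2 = g(2.262083) = 2.236218
x_3 = g(2.236218) = 2.236068
x_4 = g(2.236068) = 2.236068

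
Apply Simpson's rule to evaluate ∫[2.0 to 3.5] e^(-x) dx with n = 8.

f(x) = e^(-x)
a = 2.0, b = 3.5, n = 8
h = (b - a)/n = 0.187500

Simpson's rule: (h/3)[f(x₀) + 4f(x₁) + 2f(x₂) + ... + f(xₙ)]

x_0 = 2.0000, f(x_0) = 0.135335, coefficient = 1
x_1 = 2.1875, f(x_1) = 0.112197, coefficient = 4
x_2 = 2.3750, f(x_2) = 0.093014, coefficient = 2
x_3 = 2.5625, f(x_3) = 0.077112, coefficient = 4
x_4 = 2.7500, f(x_4) = 0.063928, coefficient = 2
x_5 = 2.9375, f(x_5) = 0.052998, coefficient = 4
x_6 = 3.1250, f(x_6) = 0.043937, coefficient = 2
x_7 = 3.3125, f(x_7) = 0.036425, coefficient = 4
x_8 = 3.5000, f(x_8) = 0.030197, coefficient = 1

I ≈ (0.187500/3) × 1.682218 = 0.105139
Exact value: 0.105138
Error: 0.000001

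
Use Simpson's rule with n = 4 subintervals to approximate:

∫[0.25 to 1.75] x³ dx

f(x) = x³
a = 0.25, b = 1.75, n = 4
h = (b - a)/n = 0.375000

Simpson's rule: (h/3)[f(x₀) + 4f(x₁) + 2f(x₂) + ... + f(xₙ)]

x_0 = 0.2500, f(x_0) = 0.015625, coefficient = 1
x_1 = 0.6250, f(x_1) = 0.244141, coefficient = 4
x_2 = 1.0000, f(x_2) = 1.000000, coefficient = 2
x_3 = 1.3750, f(x_3) = 2.599609, coefficient = 4
x_4 = 1.7500, f(x_4) = 5.359375, coefficient = 1

I ≈ (0.375000/3) × 18.750000 = 2.343750
Exact value: 2.343750
Error: 0.000000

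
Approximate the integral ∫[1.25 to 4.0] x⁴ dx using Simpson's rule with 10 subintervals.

f(x) = x⁴
a = 1.25, b = 4.0, n = 10
h = (b - a)/n = 0.275000

Simpson's rule: (h/3)[f(x₀) + 4f(x₁) + 2f(x₂) + ... + f(xₙ)]

x_0 = 1.2500, f(x_0) = 2.441406, coefficient = 1
x_1 = 1.5250, f(x_1) = 5.408532, coefficient = 4
x_2 = 1.8000, f(x_2) = 10.497600, coefficient = 2
x_3 = 2.0750, f(x_3) = 18.538407, coefficient = 4
x_4 = 2.3500, f(x_4) = 30.498006, coefficient = 2
x_5 = 2.6250, f(x_5) = 47.480713, coefficient = 4
x_6 = 2.9000, f(x_6) = 70.728100, coefficient = 2
x_7 = 3.1750, f(x_7) = 101.619000, coefficient = 4
x_8 = 3.4500, f(x_8) = 141.669506, coefficient = 2
x_9 = 3.7250, f(x_9) = 192.532969, coefficient = 4
x_10 = 4.0000, f(x_10) = 256.000000, coefficient = 1

I ≈ (0.275000/3) × 2227.546314 = 204.191745
Exact value: 204.189648
Error: 0.002097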